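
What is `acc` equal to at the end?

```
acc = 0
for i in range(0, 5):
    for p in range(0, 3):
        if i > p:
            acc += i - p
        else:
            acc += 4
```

i=0,p=0: not 0>0, acc = 0+4 = 4
i=0,p=1: not 0>1, acc = 4+4 = 8
i=0,p=2: not 0>2, acc = 8+4 = 12
i=1,p=0: 1>0, acc = 12+1 = 13
i=1,p=1: not 1>1, acc = 13+4 = 17
i=1,p=2: not 1>2, acc = 17+4 = 21
i=2,p=0: 2>0, acc = 21+2 = 23
i=2,p=1: 2>1, acc = 23+1 = 24
i=2,p=2: not 2>2, acc = 24+4 = 28
i=3,p=0: 3>0, acc = 28+3 = 31
i=3,p=1: 3>1, acc = 31+2 = 33
i=3,p=2: 3>2, acc = 33+1 = 34
i=4,p=0: 4>0, acc = 34+4 = 38
i=4,p=1: 4>1, acc = 38+3 = 41
i=4,p=2: 4>2, acc = 41+2 = 43

43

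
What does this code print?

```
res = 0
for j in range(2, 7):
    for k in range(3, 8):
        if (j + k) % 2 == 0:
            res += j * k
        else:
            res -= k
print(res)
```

j=2,k=3: odd sum, res = 0-3 = -3
j=2,k=4: even sum, res = (-3)+8 = 5
j=2,k=5: odd sum, res = 5-5 = 0
j=2,k=6: even sum, res = 0+12 = 12
j=2,k=7: odd sum, res = 12-7 = 5
j=3,k=3: even sum, res = 5+9 = 14
j=3,k=4: odd sum, res = 14-4 = 10
j=3,k=5: even sum, res = 10+15 = 25
j=3,k=6: odd sum, res = 25-6 = 19
j=3,k=7: even sum, res = 19+21 = 40
j=4,k=3: odd sum, res = 40-3 = 37
j=4,k=4: even sum, res = 37+16 = 53
j=4,k=5: odd sum, res = 53-5 = 48
j=4,k=6: even sum, res = 48+24 = 72
j=4,k=7: odd sum, res = 72-7 = 65
j=5,k=3: even sum, res = 65+15 = 80
j=5,k=4: odd sum, res = 80-4 = 76
j=5,k=5: even sum, res = 76+25 = 101
j=5,k=6: odd sum, res = 101-6 = 95
j=5,k=7: even sum, res = 95+35 = 130
j=6,k=3: odd sum, res = 130-3 = 127
j=6,k=4: even sum, res = 127+24 = 151
j=6,k=5: odd sum, res = 151-5 = 146
j=6,k=6: even sum, res = 146+36 = 182
j=6,k=7: odd sum, res = 182-7 = 175

175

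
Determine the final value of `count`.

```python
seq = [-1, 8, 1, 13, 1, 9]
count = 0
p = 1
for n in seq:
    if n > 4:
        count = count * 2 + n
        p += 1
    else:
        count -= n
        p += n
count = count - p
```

n=-1: not >4, count = 0-(-1) = 1; p=0
n=8: >4, count = 1*2+8 = 10; p=1
n=1: not >4, count = 10-1 = 9; p=2
n=13: >4, count = 9*2+13 = 31; p=3
n=1: not >4, count = 31-1 = 30; p=4
n=9: >4, count = 30*2+9 = 69; p=5
count-p = 69-5 = 64

64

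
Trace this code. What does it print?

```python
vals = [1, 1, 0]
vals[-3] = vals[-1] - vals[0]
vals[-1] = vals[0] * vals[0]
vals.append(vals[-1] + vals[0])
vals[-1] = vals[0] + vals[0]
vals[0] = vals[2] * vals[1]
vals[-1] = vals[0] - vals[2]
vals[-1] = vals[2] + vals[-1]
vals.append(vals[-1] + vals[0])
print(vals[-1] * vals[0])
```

2

vals[-3] = vals[-1]-vals[0] = 0-1 = -1 → [-1, 1, 0]
vals[-1] = vals[0]*vals[0] = (-1)*(-1) = 1 → [-1, 1, 1]
append vals[-1]+vals[0] = 1+(-1) = 0 → [-1, 1, 1, 0]
vals[-1] = vals[0]+vals[0] = (-1)+(-1) = -2 → [-1, 1, 1, -2]
vals[0] = vals[2]*vals[1] = 1*1 = 1 → [1, 1, 1, -2]
vals[-1] = vals[0]-vals[2] = 1-1 = 0 → [1, 1, 1, 0]
vals[-1] = vals[2]+vals[-1] = 1+0 = 1 → [1, 1, 1, 1]
append vals[-1]+vals[0] = 1+1 = 2 → [1, 1, 1, 1, 2]
vals[-1]*vals[0] = 2*1 = 2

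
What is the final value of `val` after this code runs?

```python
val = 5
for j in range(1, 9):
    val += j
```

41

j=1: val = 5+1 = 6
j=2: val = 6+2 = 8
j=3: val = 8+3 = 11
j=4: val = 11+4 = 15
j=5: val = 15+5 = 20
j=6: val = 20+6 = 26
j=7: val = 26+7 = 33
j=8: val = 33+8 = 41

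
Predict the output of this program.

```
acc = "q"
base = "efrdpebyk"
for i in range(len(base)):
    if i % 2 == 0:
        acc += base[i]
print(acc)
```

qerpbk

i=0: add 'e' → 'qe'
i=1: skip
i=2: add 'r' → 'qer'
i=3: skip
i=4: add 'p' → 'qerp'
i=5: skip
i=6: add 'b' → 'qerpb'
i=7: skip
i=8: add 'k' → 'qerpbk'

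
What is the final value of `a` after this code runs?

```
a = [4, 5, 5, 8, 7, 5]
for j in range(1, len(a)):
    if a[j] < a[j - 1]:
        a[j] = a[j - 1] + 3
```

[4, 5, 5, 8, 11, 14]

j=1: 5>=4, unchanged → [4, 5, 5, 8, 7, 5]
j=2: 5>=5, unchanged → [4, 5, 5, 8, 7, 5]
j=3: 8>=5, unchanged → [4, 5, 5, 8, 7, 5]
j=4: 7<8, a[4] = 8+3 = 11 → [4, 5, 5, 8, 11, 5]
j=5: 5<11, a[5] = 11+3 = 14 → [4, 5, 5, 8, 11, 14]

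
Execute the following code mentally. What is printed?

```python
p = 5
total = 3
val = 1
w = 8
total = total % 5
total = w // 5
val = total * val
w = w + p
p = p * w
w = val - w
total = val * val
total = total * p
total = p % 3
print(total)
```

total = 3%5 = 3
total = 8//5 = 1
val = 1*1 = 1
w = 8+5 = 13
p = 5*13 = 65
w = 1-13 = -12
total = 1*1 = 1
total = 1*65 = 65
total = 65%3 = 2

2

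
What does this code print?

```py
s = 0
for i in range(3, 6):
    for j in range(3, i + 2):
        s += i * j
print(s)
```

i=3,j=3: s = 0+9 = 9
i=3,j=4: s = 9+12 = 21
i=4,j=3: s = 21+12 = 33
i=4,j=4: s = 33+16 = 49
i=4,j=5: s = 49+20 = 69
i=5,j=3: s = 69+15 = 84
i=5,j=4: s = 84+20 = 104
i=5,j=5: s = 104+25 = 129
i=5,j=6: s = 129+30 = 159

159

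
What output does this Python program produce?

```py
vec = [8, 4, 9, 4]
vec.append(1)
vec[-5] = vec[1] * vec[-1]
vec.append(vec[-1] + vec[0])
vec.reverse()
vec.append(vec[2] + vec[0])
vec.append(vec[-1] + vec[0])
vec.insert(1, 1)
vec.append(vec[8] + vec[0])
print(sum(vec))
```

70

append 1 → [8, 4, 9, 4, 1]
vec[-5] = vec[1]*vec[-1] = 4*1 = 4 → [4, 4, 9, 4, 1]
append vec[-1]+vec[0] = 1+4 = 5 → [4, 4, 9, 4, 1, 5]
reverse → [5, 1, 4, 9, 4, 4]
append vec[2]+vec[0] = 4+5 = 9 → [5, 1, 4, 9, 4, 4, 9]
append vec[-1]+vec[0] = 9+5 = 14 → [5, 1, 4, 9, 4, 4, 9, 14]
insert 1 at 1 → [5, 1, 1, 4, 9, 4, 4, 9, 14]
append vec[8]+vec[0] = 14+5 = 19 → [5, 1, 1, 4, 9, 4, 4, 9, 14, 19]
sum = 70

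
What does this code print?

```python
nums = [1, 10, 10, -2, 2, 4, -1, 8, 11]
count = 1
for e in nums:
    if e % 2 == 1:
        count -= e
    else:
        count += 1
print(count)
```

e=1: odd, count = 1-1 = 0
e=10: not odd, count = 0+1 = 1
e=10: not odd, count = 1+1 = 2
e=-2: not odd, count = 2+1 = 3
e=2: not odd, count = 3+1 = 4
e=4: not odd, count = 4+1 = 5
e=-1: odd, count = 5-(-1) = 6
e=8: not odd, count = 6+1 = 7
e=11: odd, count = 7-11 = -4

-4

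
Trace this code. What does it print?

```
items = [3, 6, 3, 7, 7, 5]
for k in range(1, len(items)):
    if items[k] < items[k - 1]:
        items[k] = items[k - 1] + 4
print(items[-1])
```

k=1: 6>=3, unchanged → [3, 6, 3, 7, 7, 5]
k=2: 3<6, items[2] = 6+4 = 10 → [3, 6, 10, 7, 7, 5]
k=3: 7<10, items[3] = 10+4 = 14 → [3, 6, 10, 14, 7, 5]
k=4: 7<14, items[4] = 14+4 = 18 → [3, 6, 10, 14, 18, 5]
k=5: 5<18, items[5] = 18+4 = 22 → [3, 6, 10, 14, 18, 22]

22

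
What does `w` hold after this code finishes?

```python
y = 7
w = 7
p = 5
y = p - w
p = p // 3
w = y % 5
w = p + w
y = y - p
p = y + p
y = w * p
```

4

y = 5-7 = -2
p = 5//3 = 1
w = (-2)%5 = 3
w = 1+3 = 4
y = (-2)-1 = -3
p = (-3)+1 = -2
y = 4*(-2) = -8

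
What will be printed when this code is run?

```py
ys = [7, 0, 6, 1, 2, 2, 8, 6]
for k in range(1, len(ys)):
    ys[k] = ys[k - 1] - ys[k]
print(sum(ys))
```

k=1: ys[1] = 7-0 = 7 → [7, 7, 6, 1, 2, 2, 8, 6]
k=2: ys[2] = 7-6 = 1 → [7, 7, 1, 1, 2, 2, 8, 6]
k=3: ys[3] = 1-1 = 0 → [7, 7, 1, 0, 2, 2, 8, 6]
k=4: ys[4] = 0-2 = -2 → [7, 7, 1, 0, -2, 2, 8, 6]
k=5: ys[5] = (-2)-2 = -4 → [7, 7, 1, 0, -2, -4, 8, 6]
k=6: ys[6] = (-4)-8 = -12 → [7, 7, 1, 0, -2, -4, -12, 6]
k=7: ys[7] = (-12)-6 = -18 → [7, 7, 1, 0, -2, -4, -12, -18]
sum = -21

-21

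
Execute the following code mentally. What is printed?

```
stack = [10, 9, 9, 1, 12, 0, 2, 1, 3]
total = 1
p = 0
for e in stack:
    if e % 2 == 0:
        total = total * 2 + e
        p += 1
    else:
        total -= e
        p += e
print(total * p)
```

e=10: even, total = 1*2+10 = 12; p=1
e=9: not even, total = 12-9 = 3; p=10
e=9: not even, total = 3-9 = -6; p=19
e=1: not even, total = (-6)-1 = -7; p=20
e=12: even, total = (-7)*2+12 = -2; p=21
e=0: even, total = (-2)*2+0 = -4; p=22
e=2: even, total = (-4)*2+2 = -6; p=23
e=1: not even, total = (-6)-1 = -7; p=24
e=3: not even, total = (-7)-3 = -10; p=27
total*p = (-10)*27 = -270

-270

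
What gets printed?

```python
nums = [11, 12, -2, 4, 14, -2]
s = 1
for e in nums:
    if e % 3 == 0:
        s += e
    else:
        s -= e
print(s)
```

-12

e=11: not %3==0, s = 1-11 = -10
e=12: %3==0, s = (-10)+12 = 2
e=-2: not %3==0, s = 2-(-2) = 4
e=4: not %3==0, s = 4-4 = 0
e=14: not %3==0, s = 0-14 = -14
e=-2: not %3==0, s = (-14)-(-2) = -12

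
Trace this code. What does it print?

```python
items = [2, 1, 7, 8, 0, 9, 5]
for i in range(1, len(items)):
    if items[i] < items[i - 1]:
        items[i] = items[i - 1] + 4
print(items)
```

[2, 6, 7, 8, 12, 16, 20]

i=1: 1<2, items[1] = 2+4 = 6 → [2, 6, 7, 8, 0, 9, 5]
i=2: 7>=6, unchanged → [2, 6, 7, 8, 0, 9, 5]
i=3: 8>=7, unchanged → [2, 6, 7, 8, 0, 9, 5]
i=4: 0<8, items[4] = 8+4 = 12 → [2, 6, 7, 8, 12, 9, 5]
i=5: 9<12, items[5] = 12+4 = 16 → [2, 6, 7, 8, 12, 16, 5]
i=6: 5<16, items[6] = 16+4 = 20 → [2, 6, 7, 8, 12, 16, 20]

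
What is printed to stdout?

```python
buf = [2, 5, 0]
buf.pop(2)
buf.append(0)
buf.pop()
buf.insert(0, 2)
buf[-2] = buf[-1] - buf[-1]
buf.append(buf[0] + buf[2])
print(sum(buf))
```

pop(2) removes 0 → [2, 5]
append 0 → [2, 5, 0]
pop() removes 0 → [2, 5]
insert 2 at 0 → [2, 2, 5]
buf[-2] = buf[-1]-buf[-1] = 5-5 = 0 → [2, 0, 5]
append buf[0]+buf[2] = 2+5 = 7 → [2, 0, 5, 7]
sum = 14

14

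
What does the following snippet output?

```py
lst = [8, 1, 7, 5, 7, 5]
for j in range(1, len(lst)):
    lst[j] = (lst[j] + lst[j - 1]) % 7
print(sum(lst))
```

j=1: lst[1] = (1+8)%7 = 2 → [8, 2, 7, 5, 7, 5]
j=2: lst[2] = (7+2)%7 = 2 → [8, 2, 2, 5, 7, 5]
j=3: lst[3] = (5+2)%7 = 0 → [8, 2, 2, 0, 7, 5]
j=4: lst[4] = (7+0)%7 = 0 → [8, 2, 2, 0, 0, 5]
j=5: lst[5] = (5+0)%7 = 5 → [8, 2, 2, 0, 0, 5]
sum = 17

17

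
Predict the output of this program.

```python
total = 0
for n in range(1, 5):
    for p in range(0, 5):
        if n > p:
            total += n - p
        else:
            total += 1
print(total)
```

30

n=1,p=0: 1>0, total = 0+1 = 1
n=1,p=1: not 1>1, total = 1+1 = 2
n=1,p=2: not 1>2, total = 2+1 = 3
n=1,p=3: not 1>3, total = 3+1 = 4
n=1,p=4: not 1>4, total = 4+1 = 5
n=2,p=0: 2>0, total = 5+2 = 7
n=2,p=1: 2>1, total = 7+1 = 8
n=2,p=2: not 2>2, total = 8+1 = 9
n=2,p=3: not 2>3, total = 9+1 = 10
n=2,p=4: not 2>4, total = 10+1 = 11
n=3,p=0: 3>0, total = 11+3 = 14
n=3,p=1: 3>1, total = 14+2 = 16
n=3,p=2: 3>2, total = 16+1 = 17
n=3,p=3: not 3>3, total = 17+1 = 18
n=3,p=4: not 3>4, total = 18+1 = 19
n=4,p=0: 4>0, total = 19+4 = 23
n=4,p=1: 4>1, total = 23+3 = 26
n=4,p=2: 4>2, total = 26+2 = 28
n=4,p=3: 4>3, total = 28+1 = 29
n=4,p=4: not 4>4, total = 29+1 = 30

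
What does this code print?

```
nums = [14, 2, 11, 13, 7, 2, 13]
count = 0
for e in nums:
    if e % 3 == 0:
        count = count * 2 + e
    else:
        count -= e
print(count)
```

e=14: not %3==0, count = 0-14 = -14
e=2: not %3==0, count = (-14)-2 = -16
e=11: not %3==0, count = (-16)-11 = -27
e=13: not %3==0, count = (-27)-13 = -40
e=7: not %3==0, count = (-40)-7 = -47
e=2: not %3==0, count = (-47)-2 = -49
e=13: not %3==0, count = (-49)-13 = -62

-62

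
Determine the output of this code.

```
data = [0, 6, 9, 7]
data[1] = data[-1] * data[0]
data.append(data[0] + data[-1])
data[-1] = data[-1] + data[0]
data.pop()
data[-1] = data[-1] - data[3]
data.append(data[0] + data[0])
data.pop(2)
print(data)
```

[0, 0, 0, 0]

data[1] = data[-1]*data[0] = 7*0 = 0 → [0, 0, 9, 7]
append data[0]+data[-1] = 0+7 = 7 → [0, 0, 9, 7, 7]
data[-1] = data[-1]+data[0] = 7+0 = 7 → [0, 0, 9, 7, 7]
pop() removes 7 → [0, 0, 9, 7]
data[-1] = data[-1]-data[3] = 7-7 = 0 → [0, 0, 9, 0]
append data[0]+data[0] = 0+0 = 0 → [0, 0, 9, 0, 0]
pop(2) removes 9 → [0, 0, 0, 0]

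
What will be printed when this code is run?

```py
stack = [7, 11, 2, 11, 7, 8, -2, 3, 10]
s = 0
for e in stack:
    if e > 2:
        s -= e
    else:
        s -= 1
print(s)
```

e=7: >2, s = 0-7 = -7
e=11: >2, s = (-7)-11 = -18
e=2: not >2, s = (-18)-1 = -19
e=11: >2, s = (-19)-11 = -30
e=7: >2, s = (-30)-7 = -37
e=8: >2, s = (-37)-8 = -45
e=-2: not >2, s = (-45)-1 = -46
e=3: >2, s = (-46)-3 = -49
e=10: >2, s = (-49)-10 = -59

-59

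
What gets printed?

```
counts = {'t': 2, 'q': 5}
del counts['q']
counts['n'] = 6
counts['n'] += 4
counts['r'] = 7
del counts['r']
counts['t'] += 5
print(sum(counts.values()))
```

17

del 'q' → {'t': 2}
counts['n'] = 6 → {'t': 2, 'n': 6}
counts['n'] = 6+4 = 10 → {'t': 2, 'n': 10}
counts['r'] = 7 → {'t': 2, 'n': 10, 'r': 7}
del 'r' → {'t': 2, 'n': 10}
counts['t'] = 2+5 = 7 → {'t': 7, 'n': 10}
sum of values = 17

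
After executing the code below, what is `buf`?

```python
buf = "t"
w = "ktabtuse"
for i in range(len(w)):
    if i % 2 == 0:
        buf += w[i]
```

i=0: add 'k' → 'tk'
i=1: skip
i=2: add 'a' → 'tka'
i=3: skip
i=4: add 't' → 'tkat'
i=5: skip
i=6: add 's' → 'tkats'
i=7: skip

'tkats'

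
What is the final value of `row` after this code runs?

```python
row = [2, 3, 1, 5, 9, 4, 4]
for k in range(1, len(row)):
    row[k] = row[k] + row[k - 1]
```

k=1: row[1] = 3+2 = 5 → [2, 5, 1, 5, 9, 4, 4]
k=2: row[2] = 1+5 = 6 → [2, 5, 6, 5, 9, 4, 4]
k=3: row[3] = 5+6 = 11 → [2, 5, 6, 11, 9, 4, 4]
k=4: row[4] = 9+11 = 20 → [2, 5, 6, 11, 20, 4, 4]
k=5: row[5] = 4+20 = 24 → [2, 5, 6, 11, 20, 24, 4]
k=6: row[6] = 4+24 = 28 → [2, 5, 6, 11, 20, 24, 28]

[2, 5, 6, 11, 20, 24, 28]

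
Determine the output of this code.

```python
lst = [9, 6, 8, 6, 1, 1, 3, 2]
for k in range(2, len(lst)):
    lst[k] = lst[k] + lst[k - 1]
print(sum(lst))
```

144

k=2: lst[2] = 8+6 = 14 → [9, 6, 14, 6, 1, 1, 3, 2]
k=3: lst[3] = 6+14 = 20 → [9, 6, 14, 20, 1, 1, 3, 2]
k=4: lst[4] = 1+20 = 21 → [9, 6, 14, 20, 21, 1, 3, 2]
k=5: lst[5] = 1+21 = 22 → [9, 6, 14, 20, 21, 22, 3, 2]
k=6: lst[6] = 3+22 = 25 → [9, 6, 14, 20, 21, 22, 25, 2]
k=7: lst[7] = 2+25 = 27 → [9, 6, 14, 20, 21, 22, 25, 27]
sum = 144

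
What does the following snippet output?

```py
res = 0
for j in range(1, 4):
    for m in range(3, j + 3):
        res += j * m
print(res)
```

j=1,m=3: res = 0+3 = 3
j=2,m=3: res = 3+6 = 9
j=2,m=4: res = 9+8 = 17
j=3,m=3: res = 17+9 = 26
j=3,m=4: res = 26+12 = 38
j=3,m=5: res = 38+15 = 53

53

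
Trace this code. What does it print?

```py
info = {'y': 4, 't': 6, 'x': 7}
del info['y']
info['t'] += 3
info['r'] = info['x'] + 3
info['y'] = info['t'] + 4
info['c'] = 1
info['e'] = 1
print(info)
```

{'t': 9, 'x': 7, 'r': 10, 'y': 13, 'c': 1, 'e': 1}

del 'y' → {'t': 6, 'x': 7}
info['t'] = 6+3 = 9 → {'t': 9, 'x': 7}
info['r'] = info['x']+3 = 10 → {'t': 9, 'x': 7, 'r': 10}
info['y'] = info['t']+4 = 13 → {'t': 9, 'x': 7, 'r': 10, 'y': 13}
info['c'] = 1 → {'t': 9, 'x': 7, 'r': 10, 'y': 13, 'c': 1}
info['e'] = 1 → {'t': 9, 'x': 7, 'r': 10, 'y': 13, 'c': 1, 'e': 1}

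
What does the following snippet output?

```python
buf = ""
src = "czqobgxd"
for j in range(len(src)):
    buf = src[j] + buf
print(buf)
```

dxgboqzc

j=0: prepend 'c' → 'c'
j=1: prepend 'z' → 'zc'
j=2: prepend 'q' → 'qzc'
j=3: prepend 'o' → 'oqzc'
j=4: prepend 'b' → 'boqzc'
j=5: prepend 'g' → 'gboqzc'
j=6: prepend 'x' → 'xgboqzc'
j=7: prepend 'd' → 'dxgboqzc'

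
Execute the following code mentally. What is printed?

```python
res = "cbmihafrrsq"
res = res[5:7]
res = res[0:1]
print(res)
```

a

slice [5:7] → 'af'
slice [0:1] → 'a'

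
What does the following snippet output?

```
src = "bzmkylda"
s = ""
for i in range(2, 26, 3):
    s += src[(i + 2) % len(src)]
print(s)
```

i=2: add src[4]='y' → 'y'
i=5: add src[7]='a' → 'ya'
i=8: add src[2]='m' → 'yam'
i=11: add src[5]='l' → 'yaml'
i=14: add src[0]='b' → 'yamlb'
i=17: add src[3]='k' → 'yamlbk'
i=20: add src[6]='d' → 'yamlbkd'
i=23: add src[1]='z' → 'yamlbkdz'

yamlbkdz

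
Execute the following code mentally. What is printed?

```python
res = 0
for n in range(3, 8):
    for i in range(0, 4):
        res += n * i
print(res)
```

n=3,i=0: res = 0+0 = 0
n=3,i=1: res = 0+3 = 3
n=3,i=2: res = 3+6 = 9
n=3,i=3: res = 9+9 = 18
n=4,i=0: res = 18+0 = 18
n=4,i=1: res = 18+4 = 22
n=4,i=2: res = 22+8 = 30
n=4,i=3: res = 30+12 = 42
n=5,i=0: res = 42+0 = 42
n=5,i=1: res = 42+5 = 47
n=5,i=2: res = 47+10 = 57
n=5,i=3: res = 57+15 = 72
n=6,i=0: res = 72+0 = 72
n=6,i=1: res = 72+6 = 78
n=6,i=2: res = 78+12 = 90
n=6,i=3: res = 90+18 = 108
n=7,i=0: res = 108+0 = 108
n=7,i=1: res = 108+7 = 115
n=7,i=2: res = 115+14 = 129
n=7,i=3: res = 129+21 = 150

150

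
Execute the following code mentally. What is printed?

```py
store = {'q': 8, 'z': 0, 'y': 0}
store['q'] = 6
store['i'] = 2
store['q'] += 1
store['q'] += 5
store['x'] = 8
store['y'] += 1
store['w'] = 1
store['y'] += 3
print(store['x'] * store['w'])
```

8

store['q'] = 6 → {'q': 6, 'z': 0, 'y': 0}
store['i'] = 2 → {'q': 6, 'z': 0, 'y': 0, 'i': 2}
store['q'] = 6+1 = 7 → {'q': 7, 'z': 0, 'y': 0, 'i': 2}
store['q'] = 7+5 = 12 → {'q': 12, 'z': 0, 'y': 0, 'i': 2}
store['x'] = 8 → {'q': 12, 'z': 0, 'y': 0, 'i': 2, 'x': 8}
store['y'] = 0+1 = 1 → {'q': 12, 'z': 0, 'y': 1, 'i': 2, 'x': 8}
store['w'] = 1 → {'q': 12, 'z': 0, 'y': 1, 'i': 2, 'x': 8, 'w': 1}
store['y'] = 1+3 = 4 → {'q': 12, 'z': 0, 'y': 4, 'i': 2, 'x': 8, 'w': 1}
store['x']*store['w'] = 8*1 = 8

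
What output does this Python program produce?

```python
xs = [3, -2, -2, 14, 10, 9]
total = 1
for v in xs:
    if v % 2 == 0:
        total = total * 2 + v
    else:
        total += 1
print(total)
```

v=3: not even, total = 1+1 = 2
v=-2: even, total = 2*2+(-2) = 2
v=-2: even, total = 2*2+(-2) = 2
v=14: even, total = 2*2+14 = 18
v=10: even, total = 18*2+10 = 46
v=9: not even, total = 46+1 = 47

47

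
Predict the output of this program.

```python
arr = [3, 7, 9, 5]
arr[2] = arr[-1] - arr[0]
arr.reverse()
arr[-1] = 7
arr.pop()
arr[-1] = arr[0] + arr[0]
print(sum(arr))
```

arr[2] = arr[-1]-arr[0] = 5-3 = 2 → [3, 7, 2, 5]
reverse → [5, 2, 7, 3]
arr[-1] = 7 → [5, 2, 7, 7]
pop() removes 7 → [5, 2, 7]
arr[-1] = arr[0]+arr[0] = 5+5 = 10 → [5, 2, 10]
sum = 17

17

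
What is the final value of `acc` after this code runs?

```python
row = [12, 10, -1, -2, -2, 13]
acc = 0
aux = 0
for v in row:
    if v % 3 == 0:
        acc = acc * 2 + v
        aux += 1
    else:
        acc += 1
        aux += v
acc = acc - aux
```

v=12: %3==0, acc = 0*2+12 = 12; aux=1
v=10: not %3==0, acc = 12+1 = 13; aux=11
v=-1: not %3==0, acc = 13+1 = 14; aux=10
v=-2: not %3==0, acc = 14+1 = 15; aux=8
v=-2: not %3==0, acc = 15+1 = 16; aux=6
v=13: not %3==0, acc = 16+1 = 17; aux=19
acc-aux = 17-19 = -2

-2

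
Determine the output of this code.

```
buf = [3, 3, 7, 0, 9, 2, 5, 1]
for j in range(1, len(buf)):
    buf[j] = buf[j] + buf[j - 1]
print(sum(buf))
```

140

j=1: buf[1] = 3+3 = 6 → [3, 6, 7, 0, 9, 2, 5, 1]
j=2: buf[2] = 7+6 = 13 → [3, 6, 13, 0, 9, 2, 5, 1]
j=3: buf[3] = 0+13 = 13 → [3, 6, 13, 13, 9, 2, 5, 1]
j=4: buf[4] = 9+13 = 22 → [3, 6, 13, 13, 22, 2, 5, 1]
j=5: buf[5] = 2+22 = 24 → [3, 6, 13, 13, 22, 24, 5, 1]
j=6: buf[6] = 5+24 = 29 → [3, 6, 13, 13, 22, 24, 29, 1]
j=7: buf[7] = 1+29 = 30 → [3, 6, 13, 13, 22, 24, 29, 30]
sum = 140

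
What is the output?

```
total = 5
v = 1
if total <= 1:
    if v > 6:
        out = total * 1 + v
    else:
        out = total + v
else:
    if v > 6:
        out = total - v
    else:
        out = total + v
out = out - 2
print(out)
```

4

total=5, v=1
total <= 1 is False; v > 6 is False
→ out = total + v = 6
out = 6-2 = 4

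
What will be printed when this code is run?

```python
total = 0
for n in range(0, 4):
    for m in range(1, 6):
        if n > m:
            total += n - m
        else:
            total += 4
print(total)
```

72

n=0,m=1: not 0>1, total = 0+4 = 4
n=0,m=2: not 0>2, total = 4+4 = 8
n=0,m=3: not 0>3, total = 8+4 = 12
n=0,m=4: not 0>4, total = 12+4 = 16
n=0,m=5: not 0>5, total = 16+4 = 20
n=1,m=1: not 1>1, total = 20+4 = 24
n=1,m=2: not 1>2, total = 24+4 = 28
n=1,m=3: not 1>3, total = 28+4 = 32
n=1,m=4: not 1>4, total = 32+4 = 36
n=1,m=5: not 1>5, total = 36+4 = 40
n=2,m=1: 2>1, total = 40+1 = 41
n=2,m=2: not 2>2, total = 41+4 = 45
n=2,m=3: not 2>3, total = 45+4 = 49
n=2,m=4: not 2>4, total = 49+4 = 53
n=2,m=5: not 2>5, total = 53+4 = 57
n=3,m=1: 3>1, total = 57+2 = 59
n=3,m=2: 3>2, total = 59+1 = 60
n=3,m=3: not 3>3, total = 60+4 = 64
n=3,m=4: not 3>4, total = 64+4 = 68
n=3,m=5: not 3>5, total = 68+4 = 72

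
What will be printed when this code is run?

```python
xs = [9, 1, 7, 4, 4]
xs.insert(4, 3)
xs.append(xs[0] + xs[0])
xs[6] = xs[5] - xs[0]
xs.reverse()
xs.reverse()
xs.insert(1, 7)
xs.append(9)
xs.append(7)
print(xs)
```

insert 3 at 4 → [9, 1, 7, 4, 3, 4]
append xs[0]+xs[0] = 9+9 = 18 → [9, 1, 7, 4, 3, 4, 18]
xs[6] = xs[5]-xs[0] = 4-9 = -5 → [9, 1, 7, 4, 3, 4, -5]
reverse → [-5, 4, 3, 4, 7, 1, 9]
reverse → [9, 1, 7, 4, 3, 4, -5]
insert 7 at 1 → [9, 7, 1, 7, 4, 3, 4, -5]
append 9 → [9, 7, 1, 7, 4, 3, 4, -5, 9]
append 7 → [9, 7, 1, 7, 4, 3, 4, -5, 9, 7]

[9, 7, 1, 7, 4, 3, 4, -5, 9, 7]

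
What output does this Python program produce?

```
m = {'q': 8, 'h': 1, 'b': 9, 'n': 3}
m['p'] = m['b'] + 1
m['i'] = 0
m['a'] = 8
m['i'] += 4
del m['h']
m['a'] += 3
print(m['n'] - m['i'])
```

m['p'] = m['b']+1 = 10 → {'q': 8, 'h': 1, 'b': 9, 'n': 3, 'p': 10}
m['i'] = 0 → {'q': 8, 'h': 1, 'b': 9, 'n': 3, 'p': 10, 'i': 0}
m['a'] = 8 → {'q': 8, 'h': 1, 'b': 9, 'n': 3, 'p': 10, 'i': 0, 'a': 8}
m['i'] = 0+4 = 4 → {'q': 8, 'h': 1, 'b': 9, 'n': 3, 'p': 10, 'i': 4, 'a': 8}
del 'h' → {'q': 8, 'b': 9, 'n': 3, 'p': 10, 'i': 4, 'a': 8}
m['a'] = 8+3 = 11 → {'q': 8, 'b': 9, 'n': 3, 'p': 10, 'i': 4, 'a': 11}
m['n']-m['i'] = 3-4 = -1

-1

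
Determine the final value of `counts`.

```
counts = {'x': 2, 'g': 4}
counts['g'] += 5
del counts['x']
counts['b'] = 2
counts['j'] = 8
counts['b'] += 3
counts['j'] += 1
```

{'g': 9, 'b': 5, 'j': 9}

counts['g'] = 4+5 = 9 → {'x': 2, 'g': 9}
del 'x' → {'g': 9}
counts['b'] = 2 → {'g': 9, 'b': 2}
counts['j'] = 8 → {'g': 9, 'b': 2, 'j': 8}
counts['b'] = 2+3 = 5 → {'g': 9, 'b': 5, 'j': 8}
counts['j'] = 8+1 = 9 → {'g': 9, 'b': 5, 'j': 9}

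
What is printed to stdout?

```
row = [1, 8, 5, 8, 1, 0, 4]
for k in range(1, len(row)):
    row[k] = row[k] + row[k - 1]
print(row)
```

[1, 9, 14, 22, 23, 23, 27]

k=1: row[1] = 8+1 = 9 → [1, 9, 5, 8, 1, 0, 4]
k=2: row[2] = 5+9 = 14 → [1, 9, 14, 8, 1, 0, 4]
k=3: row[3] = 8+14 = 22 → [1, 9, 14, 22, 1, 0, 4]
k=4: row[4] = 1+22 = 23 → [1, 9, 14, 22, 23, 0, 4]
k=5: row[5] = 0+23 = 23 → [1, 9, 14, 22, 23, 23, 4]
k=6: row[6] = 4+23 = 27 → [1, 9, 14, 22, 23, 23, 27]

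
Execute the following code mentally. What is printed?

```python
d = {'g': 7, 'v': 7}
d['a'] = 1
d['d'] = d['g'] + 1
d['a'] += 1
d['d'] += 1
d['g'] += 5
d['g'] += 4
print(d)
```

d['a'] = 1 → {'g': 7, 'v': 7, 'a': 1}
d['d'] = d['g']+1 = 8 → {'g': 7, 'v': 7, 'a': 1, 'd': 8}
d['a'] = 1+1 = 2 → {'g': 7, 'v': 7, 'a': 2, 'd': 8}
d['d'] = 8+1 = 9 → {'g': 7, 'v': 7, 'a': 2, 'd': 9}
d['g'] = 7+5 = 12 → {'g': 12, 'v': 7, 'a': 2, 'd': 9}
d['g'] = 12+4 = 16 → {'g': 16, 'v': 7, 'a': 2, 'd': 9}

{'g': 16, 'v': 7, 'a': 2, 'd': 9}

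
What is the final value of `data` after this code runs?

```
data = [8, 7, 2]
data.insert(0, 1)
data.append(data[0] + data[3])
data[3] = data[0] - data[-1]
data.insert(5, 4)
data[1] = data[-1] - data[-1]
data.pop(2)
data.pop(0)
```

insert 1 at 0 → [1, 8, 7, 2]
append data[0]+data[3] = 1+2 = 3 → [1, 8, 7, 2, 3]
data[3] = data[0]-data[-1] = 1-3 = -2 → [1, 8, 7, -2, 3]
insert 4 at 5 → [1, 8, 7, -2, 3, 4]
data[1] = data[-1]-data[-1] = 4-4 = 0 → [1, 0, 7, -2, 3, 4]
pop(2) removes 7 → [1, 0, -2, 3, 4]
pop(0) removes 1 → [0, -2, 3, 4]

[0, -2, 3, 4]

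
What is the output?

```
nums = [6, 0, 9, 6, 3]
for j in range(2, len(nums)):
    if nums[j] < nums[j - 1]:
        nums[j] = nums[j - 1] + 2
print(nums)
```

j=2: 9>=0, unchanged → [6, 0, 9, 6, 3]
j=3: 6<9, nums[3] = 9+2 = 11 → [6, 0, 9, 11, 3]
j=4: 3<11, nums[4] = 11+2 = 13 → [6, 0, 9, 11, 13]

[6, 0, 9, 11, 13]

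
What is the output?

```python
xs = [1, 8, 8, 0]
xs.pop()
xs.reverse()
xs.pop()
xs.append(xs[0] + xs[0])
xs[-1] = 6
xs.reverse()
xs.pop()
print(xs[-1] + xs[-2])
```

pop() removes 0 → [1, 8, 8]
reverse → [8, 8, 1]
pop() removes 1 → [8, 8]
append xs[0]+xs[0] = 8+8 = 16 → [8, 8, 16]
xs[-1] = 6 → [8, 8, 6]
reverse → [6, 8, 8]
pop() removes 8 → [6, 8]
xs[-1]+xs[-2] = 8+6 = 14

14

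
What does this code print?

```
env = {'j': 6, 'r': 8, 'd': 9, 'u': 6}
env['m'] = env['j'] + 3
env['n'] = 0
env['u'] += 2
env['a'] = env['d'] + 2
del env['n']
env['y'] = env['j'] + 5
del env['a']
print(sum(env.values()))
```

51

env['m'] = env['j']+3 = 9 → {'j': 6, 'r': 8, 'd': 9, 'u': 6, 'm': 9}
env['n'] = 0 → {'j': 6, 'r': 8, 'd': 9, 'u': 6, 'm': 9, 'n': 0}
env['u'] = 6+2 = 8 → {'j': 6, 'r': 8, 'd': 9, 'u': 8, 'm': 9, 'n': 0}
env['a'] = env['d']+2 = 11 → {'j': 6, 'r': 8, 'd': 9, 'u': 8, 'm': 9, 'n': 0, 'a': 11}
del 'n' → {'j': 6, 'r': 8, 'd': 9, 'u': 8, 'm': 9, 'a': 11}
env['y'] = env['j']+5 = 11 → {'j': 6, 'r': 8, 'd': 9, 'u': 8, 'm': 9, 'a': 11, 'y': 11}
del 'a' → {'j': 6, 'r': 8, 'd': 9, 'u': 8, 'm': 9, 'y': 11}
sum of values = 51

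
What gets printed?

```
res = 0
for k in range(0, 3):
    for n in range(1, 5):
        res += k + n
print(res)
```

42

k=0,n=1: res = 0+1 = 1
k=0,n=2: res = 1+2 = 3
k=0,n=3: res = 3+3 = 6
k=0,n=4: res = 6+4 = 10
k=1,n=1: res = 10+2 = 12
k=1,n=2: res = 12+3 = 15
k=1,n=3: res = 15+4 = 19
k=1,n=4: res = 19+5 = 24
k=2,n=1: res = 24+3 = 27
k=2,n=2: res = 27+4 = 31
k=2,n=3: res = 31+5 = 36
k=2,n=4: res = 36+6 = 42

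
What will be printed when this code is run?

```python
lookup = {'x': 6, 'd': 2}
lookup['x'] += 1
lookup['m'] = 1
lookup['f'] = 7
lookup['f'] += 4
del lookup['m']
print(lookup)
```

{'x': 7, 'd': 2, 'f': 11}

lookup['x'] = 6+1 = 7 → {'x': 7, 'd': 2}
lookup['m'] = 1 → {'x': 7, 'd': 2, 'm': 1}
lookup['f'] = 7 → {'x': 7, 'd': 2, 'm': 1, 'f': 7}
lookup['f'] = 7+4 = 11 → {'x': 7, 'd': 2, 'm': 1, 'f': 11}
del 'm' → {'x': 7, 'd': 2, 'f': 11}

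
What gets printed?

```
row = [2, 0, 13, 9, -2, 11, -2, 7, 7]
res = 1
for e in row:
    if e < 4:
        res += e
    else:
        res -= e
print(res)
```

e=2: <4, res = 1+2 = 3
e=0: <4, res = 3+0 = 3
e=13: not <4, res = 3-13 = -10
e=9: not <4, res = (-10)-9 = -19
e=-2: <4, res = (-19)+(-2) = -21
e=11: not <4, res = (-21)-11 = -32
e=-2: <4, res = (-32)+(-2) = -34
e=7: not <4, res = (-34)-7 = -41
e=7: not <4, res = (-41)-7 = -48

-48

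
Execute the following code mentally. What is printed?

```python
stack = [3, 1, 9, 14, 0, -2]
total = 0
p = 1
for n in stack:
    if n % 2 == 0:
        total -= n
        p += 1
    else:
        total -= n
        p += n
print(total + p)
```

-8

n=3: not even, total = 0-3 = -3; p=4
n=1: not even, total = (-3)-1 = -4; p=5
n=9: not even, total = (-4)-9 = -13; p=14
n=14: even, total = (-13)-14 = -27; p=15
n=0: even, total = (-27)-0 = -27; p=16
n=-2: even, total = (-27)-(-2) = -25; p=17
total+p = (-25)+17 = -8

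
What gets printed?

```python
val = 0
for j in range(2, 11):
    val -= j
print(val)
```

-54

j=2: val = 0-2 = -2
j=3: val = (-2)-3 = -5
j=4: val = (-5)-4 = -9
j=5: val = (-9)-5 = -14
j=6: val = (-14)-6 = -20
j=7: val = (-20)-7 = -27
j=8: val = (-27)-8 = -35
j=9: val = (-35)-9 = -44
j=10: val = (-44)-10 = -54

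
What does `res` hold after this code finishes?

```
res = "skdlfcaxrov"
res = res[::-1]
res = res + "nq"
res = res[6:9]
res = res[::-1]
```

reverse → 'vorxacfldks'
+ 'nq' → 'vorxacfldksnq'
slice [6:9] → 'fld'
reverse → 'dlf'

'dlf'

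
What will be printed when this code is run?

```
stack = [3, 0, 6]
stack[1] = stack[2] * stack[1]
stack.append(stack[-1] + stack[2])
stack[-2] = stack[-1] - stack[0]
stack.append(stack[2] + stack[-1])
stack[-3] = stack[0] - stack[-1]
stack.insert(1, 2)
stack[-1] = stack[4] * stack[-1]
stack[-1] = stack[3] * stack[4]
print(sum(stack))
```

-217

stack[1] = stack[2]*stack[1] = 6*0 = 0 → [3, 0, 6]
append stack[-1]+stack[2] = 6+6 = 12 → [3, 0, 6, 12]
stack[-2] = stack[-1]-stack[0] = 12-3 = 9 → [3, 0, 9, 12]
append stack[2]+stack[-1] = 9+12 = 21 → [3, 0, 9, 12, 21]
stack[-3] = stack[0]-stack[-1] = 3-21 = -18 → [3, 0, -18, 12, 21]
insert 2 at 1 → [3, 2, 0, -18, 12, 21]
stack[-1] = stack[4]*stack[-1] = 12*21 = 252 → [3, 2, 0, -18, 12, 252]
stack[-1] = stack[3]*stack[4] = (-18)*12 = -216 → [3, 2, 0, -18, 12, -216]
sum = -217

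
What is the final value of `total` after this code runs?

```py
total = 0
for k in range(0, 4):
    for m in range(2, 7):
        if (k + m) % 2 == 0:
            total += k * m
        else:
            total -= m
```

16

k=0,m=2: even sum, total = 0+0 = 0
k=0,m=3: odd sum, total = 0-3 = -3
k=0,m=4: even sum, total = (-3)+0 = -3
k=0,m=5: odd sum, total = (-3)-5 = -8
k=0,m=6: even sum, total = (-8)+0 = -8
k=1,m=2: odd sum, total = (-8)-2 = -10
k=1,m=3: even sum, total = (-10)+3 = -7
k=1,m=4: odd sum, total = (-7)-4 = -11
k=1,m=5: even sum, total = (-11)+5 = -6
k=1,m=6: odd sum, total = (-6)-6 = -12
k=2,m=2: even sum, total = (-12)+4 = -8
k=2,m=3: odd sum, total = (-8)-3 = -11
k=2,m=4: even sum, total = (-11)+8 = -3
k=2,m=5: odd sum, total = (-3)-5 = -8
k=2,m=6: even sum, total = (-8)+12 = 4
k=3,m=2: odd sum, total = 4-2 = 2
k=3,m=3: even sum, total = 2+9 = 11
k=3,m=4: odd sum, total = 11-4 = 7
k=3,m=5: even sum, total = 7+15 = 22
k=3,m=6: odd sum, total = 22-6 = 16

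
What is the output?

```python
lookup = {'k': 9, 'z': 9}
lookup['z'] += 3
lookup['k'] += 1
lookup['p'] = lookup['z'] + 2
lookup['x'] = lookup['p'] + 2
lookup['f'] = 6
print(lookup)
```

{'k': 10, 'z': 12, 'p': 14, 'x': 16, 'f': 6}

lookup['z'] = 9+3 = 12 → {'k': 9, 'z': 12}
lookup['k'] = 9+1 = 10 → {'k': 10, 'z': 12}
lookup['p'] = lookup['z']+2 = 14 → {'k': 10, 'z': 12, 'p': 14}
lookup['x'] = lookup['p']+2 = 16 → {'k': 10, 'z': 12, 'p': 14, 'x': 16}
lookup['f'] = 6 → {'k': 10, 'z': 12, 'p': 14, 'x': 16, 'f': 6}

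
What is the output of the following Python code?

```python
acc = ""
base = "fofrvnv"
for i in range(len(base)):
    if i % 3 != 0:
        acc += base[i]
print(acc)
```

i=0: skip
i=1: add 'o' → 'o'
i=2: add 'f' → 'of'
i=3: skip
i=4: add 'v' → 'ofv'
i=5: add 'n' → 'ofvn'
i=6: skip

ofvn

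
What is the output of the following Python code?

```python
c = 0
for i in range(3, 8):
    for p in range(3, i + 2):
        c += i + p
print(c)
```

205

i=3,p=3: c = 0+6 = 6
i=3,p=4: c = 6+7 = 13
i=4,p=3: c = 13+7 = 20
i=4,p=4: c = 20+8 = 28
i=4,p=5: c = 28+9 = 37
i=5,p=3: c = 37+8 = 45
i=5,p=4: c = 45+9 = 54
i=5,p=5: c = 54+10 = 64
i=5,p=6: c = 64+11 = 75
i=6,p=3: c = 75+9 = 84
i=6,p=4: c = 84+10 = 94
i=6,p=5: c = 94+11 = 105
i=6,p=6: c = 105+12 = 117
i=6,p=7: c = 117+13 = 130
i=7,p=3: c = 130+10 = 140
i=7,p=4: c = 140+11 = 151
i=7,p=5: c = 151+12 = 163
i=7,p=6: c = 163+13 = 176
i=7,p=7: c = 176+14 = 190
i=7,p=8: c = 190+15 = 205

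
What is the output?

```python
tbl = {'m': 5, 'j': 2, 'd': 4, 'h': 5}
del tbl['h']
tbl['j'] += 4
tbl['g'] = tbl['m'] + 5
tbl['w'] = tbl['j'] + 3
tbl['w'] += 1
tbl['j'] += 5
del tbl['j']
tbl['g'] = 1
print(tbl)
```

{'m': 5, 'd': 4, 'g': 1, 'w': 10}

del 'h' → {'m': 5, 'j': 2, 'd': 4}
tbl['j'] = 2+4 = 6 → {'m': 5, 'j': 6, 'd': 4}
tbl['g'] = tbl['m']+5 = 10 → {'m': 5, 'j': 6, 'd': 4, 'g': 10}
tbl['w'] = tbl['j']+3 = 9 → {'m': 5, 'j': 6, 'd': 4, 'g': 10, 'w': 9}
tbl['w'] = 9+1 = 10 → {'m': 5, 'j': 6, 'd': 4, 'g': 10, 'w': 10}
tbl['j'] = 6+5 = 11 → {'m': 5, 'j': 11, 'd': 4, 'g': 10, 'w': 10}
del 'j' → {'m': 5, 'd': 4, 'g': 10, 'w': 10}
tbl['g'] = 1 → {'m': 5, 'd': 4, 'g': 1, 'w': 10}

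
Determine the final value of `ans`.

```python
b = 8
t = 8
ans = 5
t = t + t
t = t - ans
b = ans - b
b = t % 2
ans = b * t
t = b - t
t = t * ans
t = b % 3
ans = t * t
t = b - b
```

1

t = 8+8 = 16
t = 16-5 = 11
b = 5-8 = -3
b = 11%2 = 1
ans = 1*11 = 11
t = 1-11 = -10
t = (-10)*11 = -110
t = 1%3 = 1
ans = 1*1 = 1
t = 1-1 = 0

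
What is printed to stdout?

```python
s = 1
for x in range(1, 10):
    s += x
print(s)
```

x=1: s = 1+1 = 2
x=2: s = 2+2 = 4
x=3: s = 4+3 = 7
x=4: s = 7+4 = 11
x=5: s = 11+5 = 16
x=6: s = 16+6 = 22
x=7: s = 22+7 = 29
x=8: s = 29+8 = 37
x=9: s = 37+9 = 46

46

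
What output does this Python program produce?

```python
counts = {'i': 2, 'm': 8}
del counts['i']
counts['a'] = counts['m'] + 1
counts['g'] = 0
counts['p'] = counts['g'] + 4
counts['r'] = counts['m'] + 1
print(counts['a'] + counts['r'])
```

del 'i' → {'m': 8}
counts['a'] = counts['m']+1 = 9 → {'m': 8, 'a': 9}
counts['g'] = 0 → {'m': 8, 'a': 9, 'g': 0}
counts['p'] = counts['g']+4 = 4 → {'m': 8, 'a': 9, 'g': 0, 'p': 4}
counts['r'] = counts['m']+1 = 9 → {'m': 8, 'a': 9, 'g': 0, 'p': 4, 'r': 9}
counts['a']+counts['r'] = 9+9 = 18

18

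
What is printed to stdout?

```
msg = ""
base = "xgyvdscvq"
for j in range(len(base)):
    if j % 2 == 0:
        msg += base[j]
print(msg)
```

xydcq

j=0: add 'x' → 'x'
j=1: skip
j=2: add 'y' → 'xy'
j=3: skip
j=4: add 'd' → 'xyd'
j=5: skip
j=6: add 'c' → 'xydc'
j=7: skip
j=8: add 'q' → 'xydcq'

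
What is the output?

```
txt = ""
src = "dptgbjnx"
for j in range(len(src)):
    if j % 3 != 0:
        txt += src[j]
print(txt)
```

j=0: skip
j=1: add 'p' → 'p'
j=2: add 't' → 'pt'
j=3: skip
j=4: add 'b' → 'ptb'
j=5: add 'j' → 'ptbj'
j=6: skip
j=7: add 'x' → 'ptbjx'

ptbjx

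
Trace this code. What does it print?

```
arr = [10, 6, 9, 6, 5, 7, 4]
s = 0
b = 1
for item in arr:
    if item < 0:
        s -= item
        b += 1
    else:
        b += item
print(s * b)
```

0

item=10: not <0; b=11
item=6: not <0; b=17
item=9: not <0; b=26
item=6: not <0; b=32
item=5: not <0; b=37
item=7: not <0; b=44
item=4: not <0; b=48
s*b = 0*48 = 0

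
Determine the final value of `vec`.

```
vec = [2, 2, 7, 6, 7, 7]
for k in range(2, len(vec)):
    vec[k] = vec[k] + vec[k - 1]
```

[2, 2, 9, 15, 22, 29]

k=2: vec[2] = 7+2 = 9 → [2, 2, 9, 6, 7, 7]
k=3: vec[3] = 6+9 = 15 → [2, 2, 9, 15, 7, 7]
k=4: vec[4] = 7+15 = 22 → [2, 2, 9, 15, 22, 7]
k=5: vec[5] = 7+22 = 29 → [2, 2, 9, 15, 22, 29]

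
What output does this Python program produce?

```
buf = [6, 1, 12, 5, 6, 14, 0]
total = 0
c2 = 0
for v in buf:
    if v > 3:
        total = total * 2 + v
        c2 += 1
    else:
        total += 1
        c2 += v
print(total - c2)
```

v=6: >3, total = 0*2+6 = 6; c2=1
v=1: not >3, total = 6+1 = 7; c2=2
v=12: >3, total = 7*2+12 = 26; c2=3
v=5: >3, total = 26*2+5 = 57; c2=4
v=6: >3, total = 57*2+6 = 120; c2=5
v=14: >3, total = 120*2+14 = 254; c2=6
v=0: not >3, total = 254+1 = 255; c2=6
total-c2 = 255-6 = 249

249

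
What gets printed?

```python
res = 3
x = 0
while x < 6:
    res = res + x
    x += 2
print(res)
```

x=0: res = 3+0 = 3
x=2: res = 3+2 = 5
x=4: res = 5+4 = 9

9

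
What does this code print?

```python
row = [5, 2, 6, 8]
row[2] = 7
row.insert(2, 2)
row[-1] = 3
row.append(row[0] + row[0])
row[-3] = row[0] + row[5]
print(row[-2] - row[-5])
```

1

row[2] = 7 → [5, 2, 7, 8]
insert 2 at 2 → [5, 2, 2, 7, 8]
row[-1] = 3 → [5, 2, 2, 7, 3]
append row[0]+row[0] = 5+5 = 10 → [5, 2, 2, 7, 3, 10]
row[-3] = row[0]+row[5] = 5+10 = 15 → [5, 2, 2, 15, 3, 10]
row[-2]-row[-5] = 3-2 = 1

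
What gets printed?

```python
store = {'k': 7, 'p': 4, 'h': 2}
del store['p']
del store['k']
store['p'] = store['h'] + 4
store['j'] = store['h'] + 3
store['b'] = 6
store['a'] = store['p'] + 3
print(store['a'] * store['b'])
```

del 'p' → {'k': 7, 'h': 2}
del 'k' → {'h': 2}
store['p'] = store['h']+4 = 6 → {'h': 2, 'p': 6}
store['j'] = store['h']+3 = 5 → {'h': 2, 'p': 6, 'j': 5}
store['b'] = 6 → {'h': 2, 'p': 6, 'j': 5, 'b': 6}
store['a'] = store['p']+3 = 9 → {'h': 2, 'p': 6, 'j': 5, 'b': 6, 'a': 9}
store['a']*store['b'] = 9*6 = 54

54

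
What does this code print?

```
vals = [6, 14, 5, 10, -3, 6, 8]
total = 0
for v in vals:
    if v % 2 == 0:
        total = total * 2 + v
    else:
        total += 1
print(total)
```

v=6: even, total = 0*2+6 = 6
v=14: even, total = 6*2+14 = 26
v=5: not even, total = 26+1 = 27
v=10: even, total = 27*2+10 = 64
v=-3: not even, total = 64+1 = 65
v=6: even, total = 65*2+6 = 136
v=8: even, total = 136*2+8 = 280

280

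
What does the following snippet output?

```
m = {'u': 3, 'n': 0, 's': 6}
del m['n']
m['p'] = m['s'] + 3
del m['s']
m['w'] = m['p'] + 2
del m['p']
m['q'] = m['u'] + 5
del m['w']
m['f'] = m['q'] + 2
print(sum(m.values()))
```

del 'n' → {'u': 3, 's': 6}
m['p'] = m['s']+3 = 9 → {'u': 3, 's': 6, 'p': 9}
del 's' → {'u': 3, 'p': 9}
m['w'] = m['p']+2 = 11 → {'u': 3, 'p': 9, 'w': 11}
del 'p' → {'u': 3, 'w': 11}
m['q'] = m['u']+5 = 8 → {'u': 3, 'w': 11, 'q': 8}
del 'w' → {'u': 3, 'q': 8}
m['f'] = m['q']+2 = 10 → {'u': 3, 'q': 8, 'f': 10}
sum of values = 21

21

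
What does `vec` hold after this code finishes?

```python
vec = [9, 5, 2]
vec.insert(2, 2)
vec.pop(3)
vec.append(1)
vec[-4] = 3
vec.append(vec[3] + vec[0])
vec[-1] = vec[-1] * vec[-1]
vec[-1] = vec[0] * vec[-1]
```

insert 2 at 2 → [9, 5, 2, 2]
pop(3) removes 2 → [9, 5, 2]
append 1 → [9, 5, 2, 1]
vec[-4] = 3 → [3, 5, 2, 1]
append vec[3]+vec[0] = 1+3 = 4 → [3, 5, 2, 1, 4]
vec[-1] = vec[-1]*vec[-1] = 4*4 = 16 → [3, 5, 2, 1, 16]
vec[-1] = vec[0]*vec[-1] = 3*16 = 48 → [3, 5, 2, 1, 48]

[3, 5, 2, 1, 48]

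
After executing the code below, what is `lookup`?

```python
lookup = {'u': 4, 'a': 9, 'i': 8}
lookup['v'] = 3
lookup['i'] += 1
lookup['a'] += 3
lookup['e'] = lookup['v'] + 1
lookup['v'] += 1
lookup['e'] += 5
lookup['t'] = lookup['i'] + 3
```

{'u': 4, 'a': 12, 'i': 9, 'v': 4, 'e': 9, 't': 12}

lookup['v'] = 3 → {'u': 4, 'a': 9, 'i': 8, 'v': 3}
lookup['i'] = 8+1 = 9 → {'u': 4, 'a': 9, 'i': 9, 'v': 3}
lookup['a'] = 9+3 = 12 → {'u': 4, 'a': 12, 'i': 9, 'v': 3}
lookup['e'] = lookup['v']+1 = 4 → {'u': 4, 'a': 12, 'i': 9, 'v': 3, 'e': 4}
lookup['v'] = 3+1 = 4 → {'u': 4, 'a': 12, 'i': 9, 'v': 4, 'e': 4}
lookup['e'] = 4+5 = 9 → {'u': 4, 'a': 12, 'i': 9, 'v': 4, 'e': 9}
lookup['t'] = lookup['i']+3 = 12 → {'u': 4, 'a': 12, 'i': 9, 'v': 4, 'e': 9, 't': 12}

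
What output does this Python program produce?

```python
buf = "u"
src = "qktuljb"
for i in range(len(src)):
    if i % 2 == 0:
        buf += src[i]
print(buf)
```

uqtlb

i=0: add 'q' → 'uq'
i=1: skip
i=2: add 't' → 'uqt'
i=3: skip
i=4: add 'l' → 'uqtl'
i=5: skip
i=6: add 'b' → 'uqtlb'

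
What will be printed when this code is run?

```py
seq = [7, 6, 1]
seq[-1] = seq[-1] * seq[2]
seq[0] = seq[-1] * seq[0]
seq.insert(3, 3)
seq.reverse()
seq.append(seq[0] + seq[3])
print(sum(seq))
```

seq[-1] = seq[-1]*seq[2] = 1*1 = 1 → [7, 6, 1]
seq[0] = seq[-1]*seq[0] = 1*7 = 7 → [7, 6, 1]
insert 3 at 3 → [7, 6, 1, 3]
reverse → [3, 1, 6, 7]
append seq[0]+seq[3] = 3+7 = 10 → [3, 1, 6, 7, 10]
sum = 27

27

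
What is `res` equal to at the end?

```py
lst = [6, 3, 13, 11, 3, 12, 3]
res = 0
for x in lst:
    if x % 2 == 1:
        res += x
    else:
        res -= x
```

x=6: not odd, res = 0-6 = -6
x=3: odd, res = (-6)+3 = -3
x=13: odd, res = (-3)+13 = 10
x=11: odd, res = 10+11 = 21
x=3: odd, res = 21+3 = 24
x=12: not odd, res = 24-12 = 12
x=3: odd, res = 12+3 = 15

15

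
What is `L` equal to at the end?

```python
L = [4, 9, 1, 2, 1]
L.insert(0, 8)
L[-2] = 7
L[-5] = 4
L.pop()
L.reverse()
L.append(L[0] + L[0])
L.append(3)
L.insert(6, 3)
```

insert 8 at 0 → [8, 4, 9, 1, 2, 1]
L[-2] = 7 → [8, 4, 9, 1, 7, 1]
L[-5] = 4 → [8, 4, 9, 1, 7, 1]
pop() removes 1 → [8, 4, 9, 1, 7]
reverse → [7, 1, 9, 4, 8]
append L[0]+L[0] = 7+7 = 14 → [7, 1, 9, 4, 8, 14]
append 3 → [7, 1, 9, 4, 8, 14, 3]
insert 3 at 6 → [7, 1, 9, 4, 8, 14, 3, 3]

[7, 1, 9, 4, 8, 14, 3, 3]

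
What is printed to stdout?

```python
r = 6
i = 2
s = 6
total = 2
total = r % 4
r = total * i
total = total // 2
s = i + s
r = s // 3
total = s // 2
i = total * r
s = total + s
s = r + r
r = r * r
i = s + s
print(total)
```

4

total = 6%4 = 2
r = 2*2 = 4
total = 2//2 = 1
s = 2+6 = 8
r = 8//3 = 2
total = 8//2 = 4
i = 4*2 = 8
s = 4+8 = 12
s = 2+2 = 4
r = 2*2 = 4
i = 4+4 = 8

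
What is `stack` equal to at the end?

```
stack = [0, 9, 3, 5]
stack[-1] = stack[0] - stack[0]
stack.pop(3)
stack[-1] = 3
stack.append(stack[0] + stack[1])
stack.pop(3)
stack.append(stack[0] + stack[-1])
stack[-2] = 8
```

stack[-1] = stack[0]-stack[0] = 0-0 = 0 → [0, 9, 3, 0]
pop(3) removes 0 → [0, 9, 3]
stack[-1] = 3 → [0, 9, 3]
append stack[0]+stack[1] = 0+9 = 9 → [0, 9, 3, 9]
pop(3) removes 9 → [0, 9, 3]
append stack[0]+stack[-1] = 0+3 = 3 → [0, 9, 3, 3]
stack[-2] = 8 → [0, 9, 8, 3]

[0, 9, 8, 3]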